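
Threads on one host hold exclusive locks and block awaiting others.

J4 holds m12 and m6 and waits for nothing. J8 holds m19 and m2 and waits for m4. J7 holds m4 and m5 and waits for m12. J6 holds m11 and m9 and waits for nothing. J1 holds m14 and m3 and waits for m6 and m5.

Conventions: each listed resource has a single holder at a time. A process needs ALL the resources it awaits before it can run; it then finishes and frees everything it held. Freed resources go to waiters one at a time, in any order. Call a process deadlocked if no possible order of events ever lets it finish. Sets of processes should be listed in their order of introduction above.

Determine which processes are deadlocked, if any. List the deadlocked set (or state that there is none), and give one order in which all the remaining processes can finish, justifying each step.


No process is deadlocked.
Key observation: no waiting chain loops back on itself — every chain ends at a process that waits on nothing, so everyone eventually runs.
One completion order for the rest: J4, J7, J1, J8, J6.
Walking it through:
  J4 waits on nothing -> runs at once and releases m12 and m6
  J7: everything it awaited (m12) is free; runs, freeing m4 and m5
  J1: everything it awaited (m6 and m5) is free; runs, freeing m14 and m3
  J8: everything it awaited (m4) is free; runs, freeing m19 and m2
  J6 waits on nothing -> runs at once and releases m11 and m9


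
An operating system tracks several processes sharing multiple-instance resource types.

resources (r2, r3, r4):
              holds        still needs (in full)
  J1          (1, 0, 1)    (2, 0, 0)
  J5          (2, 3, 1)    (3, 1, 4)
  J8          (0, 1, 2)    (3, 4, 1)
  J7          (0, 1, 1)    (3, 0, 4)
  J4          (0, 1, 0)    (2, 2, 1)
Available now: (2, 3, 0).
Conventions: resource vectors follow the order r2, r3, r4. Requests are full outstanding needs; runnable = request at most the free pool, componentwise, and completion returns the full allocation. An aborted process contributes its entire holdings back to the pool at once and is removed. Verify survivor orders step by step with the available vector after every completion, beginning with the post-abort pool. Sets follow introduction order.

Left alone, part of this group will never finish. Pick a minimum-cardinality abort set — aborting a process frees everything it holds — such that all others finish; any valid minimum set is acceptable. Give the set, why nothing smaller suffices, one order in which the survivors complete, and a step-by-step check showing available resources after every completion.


Minimum abort set: J5.
Key observation: J7 was stuck for good until J5 gave back (2, 3, 1); in the order shown it finishes at step 3.
Minimality: the empty abort set fails — the state is deadlocked as it stands.
Survivors finish in the order: J1, J8, J7, J4. Verifying each step (pool after the aborts first):
  pool = (4, 6, 1)
  J1: need (2, 0, 0) fits (4, 6, 1); releases (1, 0, 1), pool now (5, 6, 2)
  J8: need (3, 4, 1) fits (5, 6, 2); releases (0, 1, 2), pool now (5, 7, 4)
  J7: need (3, 0, 4) fits (5, 7, 4); releases (0, 1, 1), pool now (5, 8, 5)
  J4: need (2, 2, 1) fits (5, 8, 5); releases (0, 1, 0), pool now (5, 9, 5)


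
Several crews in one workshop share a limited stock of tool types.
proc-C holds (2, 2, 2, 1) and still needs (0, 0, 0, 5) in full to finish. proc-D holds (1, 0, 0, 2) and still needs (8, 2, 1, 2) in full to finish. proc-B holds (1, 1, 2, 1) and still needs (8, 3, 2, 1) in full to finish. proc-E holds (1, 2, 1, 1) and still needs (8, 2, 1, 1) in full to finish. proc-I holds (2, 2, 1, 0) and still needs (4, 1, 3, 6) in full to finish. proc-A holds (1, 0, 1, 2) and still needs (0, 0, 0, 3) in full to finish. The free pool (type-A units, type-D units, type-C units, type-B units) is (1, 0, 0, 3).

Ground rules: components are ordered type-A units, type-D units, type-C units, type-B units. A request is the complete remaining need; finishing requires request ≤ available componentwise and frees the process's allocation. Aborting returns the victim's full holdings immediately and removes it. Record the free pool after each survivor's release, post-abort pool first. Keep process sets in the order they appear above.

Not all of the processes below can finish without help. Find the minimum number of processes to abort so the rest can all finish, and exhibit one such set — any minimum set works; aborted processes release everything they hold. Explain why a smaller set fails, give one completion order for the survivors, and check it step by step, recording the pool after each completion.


Abort proc-B and proc-E.
Key observation: proc-D had no path to completion before; after the abort of proc-B and proc-E ((2, 3, 3, 2) returned), step 4 is where it fits.
Minimality, checking each single-abort alternative: proc-C alone leaves proc-D blocked (short on type-A units); proc-D alone leaves proc-B blocked (short on type-A units); proc-B alone leaves proc-D blocked (short on type-A units); proc-E alone leaves proc-D blocked (short on type-A units); proc-I alone leaves proc-D blocked (short on type-A units); proc-A alone leaves proc-D blocked (short on type-A units).
The survivors complete as proc-C, proc-A, proc-I, proc-D. Step-by-step check (starting from the post-abort pool):
  pool = (3, 3, 3, 5)
  proc-C needs (0, 0, 0, 5) <= (3, 3, 3, 5) -> finishes; pool += (2, 2, 2, 1) = (5, 5, 5, 6)
  proc-A needs (0, 0, 0, 3) <= (5, 5, 5, 6) -> finishes; pool += (1, 0, 1, 2) = (6, 5, 6, 8)
  proc-I needs (4, 1, 3, 6) <= (6, 5, 6, 8) -> finishes; pool += (2, 2, 1, 0) = (8, 7, 7, 8)
  proc-D needs (8, 2, 1, 2) <= (8, 7, 7, 8) -> finishes; pool += (1, 0, 0, 2) = (9, 7, 7, 10)


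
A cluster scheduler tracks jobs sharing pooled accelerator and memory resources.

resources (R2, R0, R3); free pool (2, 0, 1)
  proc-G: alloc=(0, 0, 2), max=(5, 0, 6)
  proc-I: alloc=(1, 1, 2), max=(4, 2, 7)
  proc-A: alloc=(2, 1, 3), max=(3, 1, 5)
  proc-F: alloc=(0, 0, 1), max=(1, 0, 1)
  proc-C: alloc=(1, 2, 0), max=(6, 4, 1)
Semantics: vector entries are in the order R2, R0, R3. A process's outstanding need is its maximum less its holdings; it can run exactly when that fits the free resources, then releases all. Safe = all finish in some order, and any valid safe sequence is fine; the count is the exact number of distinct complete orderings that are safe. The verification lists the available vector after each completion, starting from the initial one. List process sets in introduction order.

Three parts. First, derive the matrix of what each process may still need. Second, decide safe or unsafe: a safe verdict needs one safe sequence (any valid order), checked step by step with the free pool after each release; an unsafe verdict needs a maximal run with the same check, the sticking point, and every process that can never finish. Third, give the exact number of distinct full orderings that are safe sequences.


(1) Need matrix, components ordered R2, R0, R3:
  proc-G: (5, 0, 4)
  proc-I: (3, 1, 5)
  proc-A: (1, 0, 2)
  proc-F: (1, 0, 0)
  proc-C: (5, 2, 1)
(2) SAFE. One safe sequence: proc-F, proc-A, proc-I, proc-G, proc-C.
Key observation: the order's first zero-slack moment is proc-A ((1, 0, 2) needed, (2, 0, 2) free — a requested resource with nothing to spare).
Step-by-step check:
  pool = (2, 0, 1)
  run proc-F (needs (1, 0, 0), free (2, 0, 1)); after release of (0, 0, 1) the pool is (2, 0, 2)
  run proc-A (needs (1, 0, 2), free (2, 0, 2)); after release of (2, 1, 3) the pool is (4, 1, 5)
  run proc-I (needs (3, 1, 5), free (4, 1, 5)); after release of (1, 1, 2) the pool is (5, 2, 7)
  run proc-G (needs (5, 0, 4), free (5, 2, 7)); after release of (0, 0, 2) the pool is (5, 2, 9)
  run proc-C (needs (5, 2, 1), free (5, 2, 9)); after release of (1, 2, 0) the pool is (6, 4, 9)
(3) The exact count: 2 of the possible complete orderings are safe sequences.


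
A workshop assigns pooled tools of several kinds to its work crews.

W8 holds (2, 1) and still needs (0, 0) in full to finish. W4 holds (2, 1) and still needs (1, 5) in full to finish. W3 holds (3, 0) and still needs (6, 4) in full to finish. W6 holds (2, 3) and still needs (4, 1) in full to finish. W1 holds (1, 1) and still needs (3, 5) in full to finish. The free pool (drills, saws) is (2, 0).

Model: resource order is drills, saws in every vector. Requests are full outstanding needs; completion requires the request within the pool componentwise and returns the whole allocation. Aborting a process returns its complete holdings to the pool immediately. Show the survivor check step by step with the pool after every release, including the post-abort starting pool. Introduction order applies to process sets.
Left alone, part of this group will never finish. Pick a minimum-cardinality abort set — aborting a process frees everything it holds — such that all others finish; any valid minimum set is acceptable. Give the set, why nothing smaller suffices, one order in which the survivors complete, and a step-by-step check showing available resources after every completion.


Minimum abort set: W1.
Key observation: no ordering could ever have run W4 before the abort of W1; with (1, 1) back in the pool it fits at step 4.
Minimality: the empty abort set fails — the state is deadlocked as it stands.
The survivors complete as W8, W6, W3, W4. Check, step by step (starting from the post-abort pool):
  pool = (3, 1)
  run W8 (needs (0, 0), free (3, 1)); after release of (2, 1) the pool is (5, 2)
  run W6 (needs (4, 1), free (5, 2)); after release of (2, 3) the pool is (7, 5)
  run W3 (needs (6, 4), free (7, 5)); after release of (3, 0) the pool is (10, 5)
  run W4 (needs (1, 5), free (10, 5)); after release of (2, 1) the pool is (12, 6)


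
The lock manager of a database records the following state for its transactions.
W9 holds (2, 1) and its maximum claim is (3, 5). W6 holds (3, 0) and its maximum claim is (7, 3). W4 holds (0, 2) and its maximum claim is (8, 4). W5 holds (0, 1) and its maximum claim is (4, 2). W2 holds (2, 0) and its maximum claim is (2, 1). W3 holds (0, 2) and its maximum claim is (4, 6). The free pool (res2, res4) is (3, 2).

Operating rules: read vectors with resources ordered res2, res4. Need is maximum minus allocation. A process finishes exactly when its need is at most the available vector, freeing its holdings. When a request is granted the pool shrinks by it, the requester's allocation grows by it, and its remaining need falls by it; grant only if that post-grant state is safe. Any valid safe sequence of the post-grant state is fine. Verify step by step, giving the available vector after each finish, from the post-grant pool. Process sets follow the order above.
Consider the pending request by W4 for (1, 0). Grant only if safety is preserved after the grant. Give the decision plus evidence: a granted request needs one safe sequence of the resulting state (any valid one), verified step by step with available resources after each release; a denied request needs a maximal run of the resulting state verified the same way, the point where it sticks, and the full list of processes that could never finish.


GRANT: granting preserves safety; a valid post-grant sequence is W2, W5, W6, W4, W9, W3.
Key observation: after the grant the pool drops to (2, 2), which still lets W2 finish first and unwind the rest.
Step-by-step check of the post-grant state:
  pool = (2, 2)
  W2: need (0, 1) fits (2, 2); releases (2, 0), pool now (4, 2)
  W5: need (4, 1) fits (4, 2); releases (0, 1), pool now (4, 3)
  W6: need (4, 3) fits (4, 3); releases (3, 0), pool now (7, 3)
  W4: need (7, 2) fits (7, 3); releases (1, 2), pool now (8, 5)
  W9: need (1, 4) fits (8, 5); releases (2, 1), pool now (10, 6)
  W3: need (4, 4) fits (10, 6); releases (0, 2), pool now (10, 8)


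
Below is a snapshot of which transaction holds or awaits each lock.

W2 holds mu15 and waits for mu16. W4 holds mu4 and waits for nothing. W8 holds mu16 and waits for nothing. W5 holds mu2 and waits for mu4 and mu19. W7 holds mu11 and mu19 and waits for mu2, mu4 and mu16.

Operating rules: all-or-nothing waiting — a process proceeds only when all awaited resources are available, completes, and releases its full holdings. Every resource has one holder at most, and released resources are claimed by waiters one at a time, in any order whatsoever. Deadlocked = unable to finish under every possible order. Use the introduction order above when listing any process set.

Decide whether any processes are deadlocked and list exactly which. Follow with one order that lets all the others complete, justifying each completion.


Deadlocked: W5 and W7.
Key observation: W5 -> W7 -> W5 is a circular wait — nothing in it can go first; no other process is dragged down with it.
A valid finishing order for the others: W8, W4, W2.
Step-by-step check:
  W8 waits on nothing -> runs at once and releases mu16
  W4 waits on nothing -> runs at once and releases mu4
  run W2 (all its waits — mu16 — are resolved); releases mu15


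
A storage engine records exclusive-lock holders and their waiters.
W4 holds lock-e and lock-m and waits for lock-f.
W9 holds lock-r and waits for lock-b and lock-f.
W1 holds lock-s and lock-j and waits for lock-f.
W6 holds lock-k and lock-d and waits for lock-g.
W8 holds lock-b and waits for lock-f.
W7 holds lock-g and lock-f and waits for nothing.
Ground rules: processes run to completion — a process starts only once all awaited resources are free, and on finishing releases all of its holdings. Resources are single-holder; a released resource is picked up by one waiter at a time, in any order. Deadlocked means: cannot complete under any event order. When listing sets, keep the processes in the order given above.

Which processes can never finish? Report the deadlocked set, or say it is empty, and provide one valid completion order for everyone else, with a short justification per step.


Nothing here is deadlocked.
Key observation: there is no circular wait here — follow any chain and it reaches a process that is free to run now.
One completion order for the rest: W7, W4, W8, W1, W6, W9.
Check, step by step:
  W7 waits on nothing -> runs at once and releases lock-g and lock-f
  W4: everything it awaited (lock-f) is free; runs, freeing lock-e and lock-m
  W8: everything it awaited (lock-f) is free; runs, freeing lock-b
  W1: everything it awaited (lock-f) is free; runs, freeing lock-s and lock-j
  W6: everything it awaited (lock-g) is free; runs, freeing lock-k and lock-d
  W9: everything it awaited (lock-b and lock-f) is free; runs, freeing lock-r


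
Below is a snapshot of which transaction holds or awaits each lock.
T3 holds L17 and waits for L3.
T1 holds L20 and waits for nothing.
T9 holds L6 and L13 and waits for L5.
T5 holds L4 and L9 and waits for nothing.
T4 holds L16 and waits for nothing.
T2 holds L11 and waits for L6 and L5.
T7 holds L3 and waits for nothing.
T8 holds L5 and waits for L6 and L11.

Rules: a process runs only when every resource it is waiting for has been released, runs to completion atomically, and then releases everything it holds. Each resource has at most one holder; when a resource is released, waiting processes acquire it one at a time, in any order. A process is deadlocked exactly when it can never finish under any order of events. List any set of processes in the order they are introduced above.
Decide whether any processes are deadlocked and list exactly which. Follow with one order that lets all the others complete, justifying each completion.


Deadlocked set: T9, T2 and T8.
Key observation: nobody on the ring T9 -> T8 -> T9 can start until another member finishes, which never happens; T2 is caught in further circular waits.
The rest can finish in the order T5, T1, T7, T4, T3.
Verifying each step:
  run T5 (it waits on nothing); releases L4 and L9
  run T1 (it waits on nothing); releases L20
  run T7 (it waits on nothing); releases L3
  run T4 (it waits on nothing); releases L16
  T3: everything it awaited (L3) is free; runs, freeing L17


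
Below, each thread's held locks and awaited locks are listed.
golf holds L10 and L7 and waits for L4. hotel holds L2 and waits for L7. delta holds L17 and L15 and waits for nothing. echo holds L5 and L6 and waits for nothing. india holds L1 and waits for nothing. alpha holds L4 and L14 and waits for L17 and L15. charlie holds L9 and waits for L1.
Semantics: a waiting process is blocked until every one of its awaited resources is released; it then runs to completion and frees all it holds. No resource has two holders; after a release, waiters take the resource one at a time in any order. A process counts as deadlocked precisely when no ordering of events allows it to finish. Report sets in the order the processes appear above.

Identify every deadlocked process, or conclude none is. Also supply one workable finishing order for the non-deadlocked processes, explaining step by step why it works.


No process is deadlocked.
Key observation: every chain of waits terminates; starting from the processes that wait on nothing, all the rest unlock in turn.
One completion order for the rest: echo, delta, alpha, golf, india, charlie, hotel.
Walking it through:
  run echo (it waits on nothing); releases L5 and L6
  run delta (it waits on nothing); releases L17 and L15
  run alpha (all its waits — L17 and L15 — are resolved); releases L4 and L14
  run golf (all its waits — L4 — are resolved); releases L10 and L7
  run india (it waits on nothing); releases L1
  run charlie (all its waits — L1 — are resolved); releases L9
  run hotel (all its waits — L7 — are resolved); releases L2


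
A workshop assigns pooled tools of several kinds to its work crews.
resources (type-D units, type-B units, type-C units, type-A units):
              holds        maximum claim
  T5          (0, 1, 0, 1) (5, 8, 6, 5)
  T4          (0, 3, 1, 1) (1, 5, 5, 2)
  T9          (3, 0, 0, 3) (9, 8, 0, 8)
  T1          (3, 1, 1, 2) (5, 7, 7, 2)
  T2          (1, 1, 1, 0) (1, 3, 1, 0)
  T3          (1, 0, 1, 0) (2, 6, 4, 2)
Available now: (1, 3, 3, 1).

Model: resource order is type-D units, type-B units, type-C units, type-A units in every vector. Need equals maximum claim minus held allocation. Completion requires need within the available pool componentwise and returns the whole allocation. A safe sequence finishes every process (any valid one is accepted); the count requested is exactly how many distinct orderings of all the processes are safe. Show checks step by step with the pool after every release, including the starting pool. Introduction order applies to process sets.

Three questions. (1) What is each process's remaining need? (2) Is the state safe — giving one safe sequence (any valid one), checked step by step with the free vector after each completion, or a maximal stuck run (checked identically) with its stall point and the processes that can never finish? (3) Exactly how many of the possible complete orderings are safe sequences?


(1) Outstanding need per process (order type-D units, type-B units, type-C units, type-A units):
  T5: (5, 7, 6, 4)
  T4: (1, 2, 4, 1)
  T9: (6, 8, 0, 5)
  T1: (2, 6, 6, 0)
  T2: (0, 2, 0, 0)
  T3: (1, 6, 3, 2)
(2) The state is SAFE; one workable sequence: T2, T4, T3, T1, T5, T9.
Key observation: the first exact fit in this order is T4 — it needs (1, 2, 4, 1) with (2, 4, 4, 1) free, meeting a requested resource to the last unit.
Walking it through:
  pool = (1, 3, 3, 1)
  T2 needs (0, 2, 0, 0) <= (1, 3, 3, 1) -> finishes; pool += (1, 1, 1, 0) = (2, 4, 4, 1)
  T4 needs (1, 2, 4, 1) <= (2, 4, 4, 1) -> finishes; pool += (0, 3, 1, 1) = (2, 7, 5, 2)
  T3 needs (1, 6, 3, 2) <= (2, 7, 5, 2) -> finishes; pool += (1, 0, 1, 0) = (3, 7, 6, 2)
  T1 needs (2, 6, 6, 0) <= (3, 7, 6, 2) -> finishes; pool += (3, 1, 1, 2) = (6, 8, 7, 4)
  T5 needs (5, 7, 6, 4) <= (6, 8, 7, 4) -> finishes; pool += (0, 1, 0, 1) = (6, 9, 7, 5)
  T9 needs (6, 8, 0, 5) <= (6, 9, 7, 5) -> finishes; pool += (3, 0, 0, 3) = (9, 9, 7, 8)
(3) Precisely 1 of the possible complete orderings is a safe sequence.


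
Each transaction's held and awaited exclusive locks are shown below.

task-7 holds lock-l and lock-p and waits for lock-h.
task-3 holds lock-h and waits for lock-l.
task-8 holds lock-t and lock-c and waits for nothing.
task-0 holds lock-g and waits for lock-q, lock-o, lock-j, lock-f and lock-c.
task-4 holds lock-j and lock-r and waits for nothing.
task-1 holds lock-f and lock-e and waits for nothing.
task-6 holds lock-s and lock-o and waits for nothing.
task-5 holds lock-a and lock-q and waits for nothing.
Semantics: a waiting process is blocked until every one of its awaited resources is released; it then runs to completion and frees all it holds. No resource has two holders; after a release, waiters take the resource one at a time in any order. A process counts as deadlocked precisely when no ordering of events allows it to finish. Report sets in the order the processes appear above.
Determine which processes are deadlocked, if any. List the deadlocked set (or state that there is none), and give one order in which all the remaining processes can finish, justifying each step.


Deadlocked: task-7 and task-3.
Key observation: along task-7 -> task-3 -> task-7, each member waits on what the next one holds — a deadlock; no other process is dragged down with it.
The rest can finish in the order task-4, task-8, task-5, task-6, task-1, task-0.
Step-by-step check:
  task-4 waits on nothing -> runs at once and releases lock-j and lock-r
  task-8 waits on nothing -> runs at once and releases lock-t and lock-c
  task-5 waits on nothing -> runs at once and releases lock-a and lock-q
  task-6 waits on nothing -> runs at once and releases lock-s and lock-o
  task-1 waits on nothing -> runs at once and releases lock-f and lock-e
  task-0 waits on lock-q, lock-o, lock-j, lock-f and lock-c — all released -> runs and releases lock-g


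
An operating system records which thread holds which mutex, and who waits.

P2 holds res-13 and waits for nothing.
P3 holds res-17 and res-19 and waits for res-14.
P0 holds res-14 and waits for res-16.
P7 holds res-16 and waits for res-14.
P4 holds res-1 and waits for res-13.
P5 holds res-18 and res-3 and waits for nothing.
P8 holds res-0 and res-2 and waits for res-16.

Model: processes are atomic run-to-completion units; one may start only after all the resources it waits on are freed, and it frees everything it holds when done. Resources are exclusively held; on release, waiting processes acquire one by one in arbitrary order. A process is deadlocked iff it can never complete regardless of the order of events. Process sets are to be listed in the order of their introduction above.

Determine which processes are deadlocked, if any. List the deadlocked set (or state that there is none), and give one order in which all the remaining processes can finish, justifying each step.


The deadlocked set is P3, P0, P7 and P8.
Key observation: the wait chain closes on itself along P0 -> P7 -> P0; P3 and P8 wait into the deadlock from upstream.
One completion order for the rest: P5, P2, P4.
Verifying each step:
  P5: no waits; runs immediately, freeing res-18 and res-3
  P2: no waits; runs immediately, freeing res-13
  P4: everything it awaited (res-13) is free; runs, freeing res-1


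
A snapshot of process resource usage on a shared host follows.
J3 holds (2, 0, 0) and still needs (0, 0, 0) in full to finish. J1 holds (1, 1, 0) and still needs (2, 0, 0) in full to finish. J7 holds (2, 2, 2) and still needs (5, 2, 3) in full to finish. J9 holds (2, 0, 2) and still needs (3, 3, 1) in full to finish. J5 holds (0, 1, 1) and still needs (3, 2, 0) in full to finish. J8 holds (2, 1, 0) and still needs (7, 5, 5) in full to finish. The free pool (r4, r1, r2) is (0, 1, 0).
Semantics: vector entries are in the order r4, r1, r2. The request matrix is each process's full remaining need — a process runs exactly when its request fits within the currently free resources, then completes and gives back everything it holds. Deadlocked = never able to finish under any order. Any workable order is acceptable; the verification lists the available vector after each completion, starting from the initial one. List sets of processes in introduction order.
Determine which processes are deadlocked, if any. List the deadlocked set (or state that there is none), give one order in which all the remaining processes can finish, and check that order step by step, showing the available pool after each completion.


Nothing here is deadlocked.
Key observation: the pool covers J3 at once, and every later process fits after earlier releases.
One completion order for the rest: J3, J1, J5, J9, J7, J8. Step-by-step check:
  pool = (0, 1, 0)
  J3: need (0, 0, 0) fits (0, 1, 0); releases (2, 0, 0), pool now (2, 1, 0)
  J1: need (2, 0, 0) fits (2, 1, 0); releases (1, 1, 0), pool now (3, 2, 0)
  J5: need (3, 2, 0) fits (3, 2, 0); releases (0, 1, 1), pool now (3, 3, 1)
  J9: need (3, 3, 1) fits (3, 3, 1); releases (2, 0, 2), pool now (5, 3, 3)
  J7: need (5, 2, 3) fits (5, 3, 3); releases (2, 2, 2), pool now (7, 5, 5)
  J8: need (7, 5, 5) fits (7, 5, 5); releases (2, 1, 0), pool now (9, 6, 5)


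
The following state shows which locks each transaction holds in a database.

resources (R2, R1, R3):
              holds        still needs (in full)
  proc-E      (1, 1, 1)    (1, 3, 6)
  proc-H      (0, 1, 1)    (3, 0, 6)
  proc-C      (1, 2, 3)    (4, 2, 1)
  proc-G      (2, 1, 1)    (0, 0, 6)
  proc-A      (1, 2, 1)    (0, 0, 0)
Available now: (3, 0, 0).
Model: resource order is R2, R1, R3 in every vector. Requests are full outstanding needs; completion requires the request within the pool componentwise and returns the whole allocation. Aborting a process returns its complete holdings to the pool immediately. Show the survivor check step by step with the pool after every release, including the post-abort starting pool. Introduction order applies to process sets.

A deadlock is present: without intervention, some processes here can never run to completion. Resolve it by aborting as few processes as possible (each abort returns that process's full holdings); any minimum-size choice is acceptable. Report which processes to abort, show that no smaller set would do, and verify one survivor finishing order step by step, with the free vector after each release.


The answer: abort proc-E and proc-G.
Key observation: proc-H could never have finished before the abort; with (3, 2, 2) returned by proc-E and proc-G, it fits at step 3.
Why nothing smaller works — every single abort fails: proc-E alone leaves proc-H blocked (short on R3); proc-H alone leaves proc-E blocked (short on R3); proc-C alone leaves proc-E blocked (short on R3); proc-G alone leaves proc-E blocked (short on R3); proc-A alone leaves proc-E blocked (short on R3).
The survivors complete as proc-A, proc-C, proc-H. Check, step by step (starting from the post-abort pool):
  pool = (6, 2, 2)
  proc-A needs (0, 0, 0) <= (6, 2, 2) -> finishes; pool += (1, 2, 1) = (7, 4, 3)
  proc-C needs (4, 2, 1) <= (7, 4, 3) -> finishes; pool += (1, 2, 3) = (8, 6, 6)
  proc-H needs (3, 0, 6) <= (8, 6, 6) -> finishes; pool += (0, 1, 1) = (8, 7, 7)


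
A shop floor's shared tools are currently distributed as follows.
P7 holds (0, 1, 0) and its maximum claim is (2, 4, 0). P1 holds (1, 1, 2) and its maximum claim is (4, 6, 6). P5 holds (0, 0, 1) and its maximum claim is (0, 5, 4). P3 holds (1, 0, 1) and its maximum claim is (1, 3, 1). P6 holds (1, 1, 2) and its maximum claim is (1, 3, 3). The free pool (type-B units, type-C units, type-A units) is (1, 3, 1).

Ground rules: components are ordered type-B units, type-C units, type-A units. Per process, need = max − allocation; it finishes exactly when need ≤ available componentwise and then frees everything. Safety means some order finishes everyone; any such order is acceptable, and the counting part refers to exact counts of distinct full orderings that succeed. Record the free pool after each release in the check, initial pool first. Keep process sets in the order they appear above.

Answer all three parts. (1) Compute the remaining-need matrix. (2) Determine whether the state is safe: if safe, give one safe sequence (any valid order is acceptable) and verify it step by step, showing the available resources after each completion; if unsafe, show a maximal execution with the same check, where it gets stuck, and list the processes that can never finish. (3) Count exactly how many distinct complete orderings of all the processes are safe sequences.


(1) Need matrix, components ordered type-B units, type-C units, type-A units:
  P7: (2, 3, 0)
  P1: (3, 5, 4)
  P5: (0, 5, 3)
  P3: (0, 3, 0)
  P6: (0, 2, 1)
(2) The state is SAFE; one workable sequence: P3, P6, P7, P1, P5.
Key observation: P3 is the earliest step where a requested resource binds exactly: need (0, 3, 0), pool (1, 3, 1) at its turn.
Verifying each step:
  pool = (1, 3, 1)
  run P3 (needs (0, 3, 0), free (1, 3, 1)); after release of (1, 0, 1) the pool is (2, 3, 2)
  run P6 (needs (0, 2, 1), free (2, 3, 2)); after release of (1, 1, 2) the pool is (3, 4, 4)
  run P7 (needs (2, 3, 0), free (3, 4, 4)); after release of (0, 1, 0) the pool is (3, 5, 4)
  run P1 (needs (3, 5, 4), free (3, 5, 4)); after release of (1, 1, 2) the pool is (4, 6, 6)
  run P5 (needs (0, 5, 3), free (4, 6, 6)); after release of (0, 0, 1) the pool is (4, 6, 7)
(3) The exact count: 9 of the possible complete orderings are safe sequences.


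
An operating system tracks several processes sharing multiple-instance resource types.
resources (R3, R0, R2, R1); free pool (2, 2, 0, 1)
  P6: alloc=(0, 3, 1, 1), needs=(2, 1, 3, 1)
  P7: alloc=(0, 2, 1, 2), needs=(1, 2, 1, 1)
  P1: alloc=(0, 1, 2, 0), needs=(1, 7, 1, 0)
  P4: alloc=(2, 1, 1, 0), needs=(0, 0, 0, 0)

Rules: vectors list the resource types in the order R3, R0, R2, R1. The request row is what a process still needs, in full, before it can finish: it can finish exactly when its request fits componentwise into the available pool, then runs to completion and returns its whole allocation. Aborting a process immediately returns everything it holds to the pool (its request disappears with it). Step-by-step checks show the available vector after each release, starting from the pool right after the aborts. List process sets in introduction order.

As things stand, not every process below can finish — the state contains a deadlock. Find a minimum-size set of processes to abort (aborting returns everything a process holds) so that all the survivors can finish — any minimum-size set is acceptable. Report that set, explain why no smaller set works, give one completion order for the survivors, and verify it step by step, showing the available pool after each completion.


The answer: abort P6.
Key observation: the returned (0, 3, 1, 1) from P6 is what brings P1 — unrunnable before, under any order — into play at step 3.
Minimality: the empty abort set fails — the state is deadlocked as it stands.
Survivors finish in the order: P7, P4, P1. Walking it through (pool after the aborts first):
  pool = (2, 5, 1, 2)
  P7 needs (1, 2, 1, 1) <= (2, 5, 1, 2) -> finishes; pool += (0, 2, 1, 2) = (2, 7, 2, 4)
  P4 needs (0, 0, 0, 0) <= (2, 7, 2, 4) -> finishes; pool += (2, 1, 1, 0) = (4, 8, 3, 4)
  P1 needs (1, 7, 1, 0) <= (4, 8, 3, 4) -> finishes; pool += (0, 1, 2, 0) = (4, 9, 5, 4)


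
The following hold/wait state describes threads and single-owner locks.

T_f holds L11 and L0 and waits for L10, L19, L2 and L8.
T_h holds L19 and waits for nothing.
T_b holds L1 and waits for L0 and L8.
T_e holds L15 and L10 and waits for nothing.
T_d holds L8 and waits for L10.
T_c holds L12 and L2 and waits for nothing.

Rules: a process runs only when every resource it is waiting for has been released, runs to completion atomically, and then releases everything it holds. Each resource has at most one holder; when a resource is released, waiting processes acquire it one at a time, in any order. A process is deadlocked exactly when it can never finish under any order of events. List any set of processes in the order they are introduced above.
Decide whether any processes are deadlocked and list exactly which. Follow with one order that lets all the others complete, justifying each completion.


No process is deadlocked.
Key observation: the waits form no ring: some process can always run, and its releases unblock the others one by one.
One completion order for the rest: T_h, T_c, T_e, T_d, T_f, T_b.
Step-by-step check:
  T_h: no waits; runs immediately, freeing L19
  T_c: no waits; runs immediately, freeing L12 and L2
  T_e: no waits; runs immediately, freeing L15 and L10
  run T_d (all its waits — L10 — are resolved); releases L8
  run T_f (all its waits — L10, L19, L2 and L8 — are resolved); releases L11 and L0
  run T_b (all its waits — L0 and L8 — are resolved); releases L1


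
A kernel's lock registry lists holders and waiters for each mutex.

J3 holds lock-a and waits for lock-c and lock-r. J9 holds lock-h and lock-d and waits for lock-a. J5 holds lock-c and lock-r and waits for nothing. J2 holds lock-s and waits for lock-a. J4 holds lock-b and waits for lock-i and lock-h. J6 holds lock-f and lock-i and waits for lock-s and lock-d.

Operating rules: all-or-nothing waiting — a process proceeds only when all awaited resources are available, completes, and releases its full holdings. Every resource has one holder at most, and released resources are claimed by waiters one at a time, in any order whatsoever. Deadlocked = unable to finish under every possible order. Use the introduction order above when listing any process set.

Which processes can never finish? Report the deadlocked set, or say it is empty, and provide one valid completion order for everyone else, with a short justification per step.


The deadlocked set is empty.
Key observation: all waits point, directly or indirectly, at processes that can finish, so nothing is permanently blocked.
The rest can finish in the order J5, J3, J9, J2, J6, J4.
Walking it through:
  J5 waits on nothing -> runs at once and releases lock-c and lock-r
  J3 waits on lock-c and lock-r — all released -> runs and releases lock-a
  J9 waits on lock-a — all released -> runs and releases lock-h and lock-d
  J2 waits on lock-a — all released -> runs and releases lock-s
  J6 waits on lock-s and lock-d — all released -> runs and releases lock-f and lock-i
  J4 waits on lock-i and lock-h — all released -> runs and releases lock-b


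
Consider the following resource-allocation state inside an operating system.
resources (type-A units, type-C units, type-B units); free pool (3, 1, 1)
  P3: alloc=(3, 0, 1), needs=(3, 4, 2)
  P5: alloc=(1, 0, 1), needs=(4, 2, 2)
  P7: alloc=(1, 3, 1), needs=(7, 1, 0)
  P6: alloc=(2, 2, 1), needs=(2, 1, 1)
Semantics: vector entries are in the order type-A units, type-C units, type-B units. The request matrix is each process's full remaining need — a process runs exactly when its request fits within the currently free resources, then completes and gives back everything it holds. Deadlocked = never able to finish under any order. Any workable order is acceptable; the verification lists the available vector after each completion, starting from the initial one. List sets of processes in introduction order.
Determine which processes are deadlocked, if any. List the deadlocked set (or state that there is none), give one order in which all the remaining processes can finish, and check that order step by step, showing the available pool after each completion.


Deadlocked set: P3 and P7.
Key observation: after P6, P5 the pool peaks at (6, 3, 3), and each blocked process is short somewhere: P3 on type-C units; P7 on type-A units.
One completion order for the rest: P6, P5. Check, step by step:
  pool = (3, 1, 1)
  P6 needs (2, 1, 1) <= (3, 1, 1) -> finishes; pool += (2, 2, 1) = (5, 3, 2)
  P5 needs (4, 2, 2) <= (5, 3, 2) -> finishes; pool += (1, 0, 1) = (6, 3, 3)
The blocked processes can never fit:
  P3 still needs (3, 4, 2) but only (6, 3, 3) is free — short on type-C units
  P7 still needs (7, 1, 0) but only (6, 3, 3) is free — short on type-A units


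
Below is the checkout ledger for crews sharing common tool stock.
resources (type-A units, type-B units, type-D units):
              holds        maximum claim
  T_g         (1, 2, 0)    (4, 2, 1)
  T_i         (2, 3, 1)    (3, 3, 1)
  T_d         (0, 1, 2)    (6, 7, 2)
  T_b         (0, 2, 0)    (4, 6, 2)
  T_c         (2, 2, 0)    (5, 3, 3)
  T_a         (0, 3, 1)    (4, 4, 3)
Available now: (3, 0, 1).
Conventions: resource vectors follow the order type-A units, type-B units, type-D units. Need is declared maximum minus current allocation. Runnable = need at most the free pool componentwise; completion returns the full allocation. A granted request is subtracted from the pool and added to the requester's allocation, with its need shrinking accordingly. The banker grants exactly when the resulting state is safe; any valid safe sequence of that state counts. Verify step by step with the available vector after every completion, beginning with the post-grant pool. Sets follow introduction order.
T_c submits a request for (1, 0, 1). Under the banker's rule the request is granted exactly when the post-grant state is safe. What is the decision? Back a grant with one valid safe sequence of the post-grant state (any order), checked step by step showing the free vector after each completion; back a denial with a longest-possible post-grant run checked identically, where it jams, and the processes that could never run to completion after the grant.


DENY: after the grant no complete ordering would exist.
Key observation: after T_i, T_g the pool peaks at (5, 5, 1), and each blocked process is short somewhere: T_d on type-A units, type-B units; T_b on type-D units; T_c on type-D units; T_a on type-D units.
On the post-grant state, T_i, T_g is a maximal run — nothing extends it. Verifying each step:
  pool = (2, 0, 0)
  T_i needs (1, 0, 0) <= (2, 0, 0) -> finishes; pool += (2, 3, 1) = (4, 3, 1)
  T_g needs (3, 0, 1) <= (4, 3, 1) -> finishes; pool += (1, 2, 0) = (5, 5, 1)
  blocked: T_d wants (6, 6, 0), pool (5, 5, 1) — not enough type-A units and type-B units
  blocked: T_b wants (4, 4, 2), pool (5, 5, 1) — not enough type-D units
  blocked: T_c wants (2, 1, 2), pool (5, 5, 1) — not enough type-D units
  blocked: T_a wants (4, 1, 2), pool (5, 5, 1) — not enough type-D units
Post-grant, the permanently blocked set is T_d, T_b, T_c and T_a.


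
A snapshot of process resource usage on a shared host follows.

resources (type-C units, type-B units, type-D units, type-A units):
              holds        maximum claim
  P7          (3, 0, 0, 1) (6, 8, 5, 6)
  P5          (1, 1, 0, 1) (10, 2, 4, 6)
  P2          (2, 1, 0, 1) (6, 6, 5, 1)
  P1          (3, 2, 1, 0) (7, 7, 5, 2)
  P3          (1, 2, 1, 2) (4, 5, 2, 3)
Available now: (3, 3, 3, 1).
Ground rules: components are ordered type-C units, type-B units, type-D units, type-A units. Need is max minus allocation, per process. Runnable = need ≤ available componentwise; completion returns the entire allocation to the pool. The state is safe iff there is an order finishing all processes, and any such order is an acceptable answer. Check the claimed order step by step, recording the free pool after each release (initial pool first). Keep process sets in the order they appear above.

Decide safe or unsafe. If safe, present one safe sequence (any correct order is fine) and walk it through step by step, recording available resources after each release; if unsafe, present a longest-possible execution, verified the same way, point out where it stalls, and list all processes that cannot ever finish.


UNSAFE.
Key observation: after P3, P1, P2 complete, (9, 8, 5, 4) is the best the pool ever gets, yet each leftover process wants more type-A units.
The run P3, P1, P2 cannot be extended any further. Check, step by step:
  pool = (3, 3, 3, 1)
  run P3 (needs (3, 3, 1, 1), free (3, 3, 3, 1)); after release of (1, 2, 1, 2) the pool is (4, 5, 4, 3)
  run P1 (needs (4, 5, 4, 2), free (4, 5, 4, 3)); after release of (3, 2, 1, 0) the pool is (7, 7, 5, 3)
  run P2 (needs (4, 5, 5, 0), free (7, 7, 5, 3)); after release of (2, 1, 0, 1) the pool is (9, 8, 5, 4)
  blocked: P7 wants (3, 8, 5, 5), pool (9, 8, 5, 4) — not enough type-A units
  blocked: P5 wants (9, 1, 4, 5), pool (9, 8, 5, 4) — not enough type-A units
Processes that can never finish: P7 and P5.
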